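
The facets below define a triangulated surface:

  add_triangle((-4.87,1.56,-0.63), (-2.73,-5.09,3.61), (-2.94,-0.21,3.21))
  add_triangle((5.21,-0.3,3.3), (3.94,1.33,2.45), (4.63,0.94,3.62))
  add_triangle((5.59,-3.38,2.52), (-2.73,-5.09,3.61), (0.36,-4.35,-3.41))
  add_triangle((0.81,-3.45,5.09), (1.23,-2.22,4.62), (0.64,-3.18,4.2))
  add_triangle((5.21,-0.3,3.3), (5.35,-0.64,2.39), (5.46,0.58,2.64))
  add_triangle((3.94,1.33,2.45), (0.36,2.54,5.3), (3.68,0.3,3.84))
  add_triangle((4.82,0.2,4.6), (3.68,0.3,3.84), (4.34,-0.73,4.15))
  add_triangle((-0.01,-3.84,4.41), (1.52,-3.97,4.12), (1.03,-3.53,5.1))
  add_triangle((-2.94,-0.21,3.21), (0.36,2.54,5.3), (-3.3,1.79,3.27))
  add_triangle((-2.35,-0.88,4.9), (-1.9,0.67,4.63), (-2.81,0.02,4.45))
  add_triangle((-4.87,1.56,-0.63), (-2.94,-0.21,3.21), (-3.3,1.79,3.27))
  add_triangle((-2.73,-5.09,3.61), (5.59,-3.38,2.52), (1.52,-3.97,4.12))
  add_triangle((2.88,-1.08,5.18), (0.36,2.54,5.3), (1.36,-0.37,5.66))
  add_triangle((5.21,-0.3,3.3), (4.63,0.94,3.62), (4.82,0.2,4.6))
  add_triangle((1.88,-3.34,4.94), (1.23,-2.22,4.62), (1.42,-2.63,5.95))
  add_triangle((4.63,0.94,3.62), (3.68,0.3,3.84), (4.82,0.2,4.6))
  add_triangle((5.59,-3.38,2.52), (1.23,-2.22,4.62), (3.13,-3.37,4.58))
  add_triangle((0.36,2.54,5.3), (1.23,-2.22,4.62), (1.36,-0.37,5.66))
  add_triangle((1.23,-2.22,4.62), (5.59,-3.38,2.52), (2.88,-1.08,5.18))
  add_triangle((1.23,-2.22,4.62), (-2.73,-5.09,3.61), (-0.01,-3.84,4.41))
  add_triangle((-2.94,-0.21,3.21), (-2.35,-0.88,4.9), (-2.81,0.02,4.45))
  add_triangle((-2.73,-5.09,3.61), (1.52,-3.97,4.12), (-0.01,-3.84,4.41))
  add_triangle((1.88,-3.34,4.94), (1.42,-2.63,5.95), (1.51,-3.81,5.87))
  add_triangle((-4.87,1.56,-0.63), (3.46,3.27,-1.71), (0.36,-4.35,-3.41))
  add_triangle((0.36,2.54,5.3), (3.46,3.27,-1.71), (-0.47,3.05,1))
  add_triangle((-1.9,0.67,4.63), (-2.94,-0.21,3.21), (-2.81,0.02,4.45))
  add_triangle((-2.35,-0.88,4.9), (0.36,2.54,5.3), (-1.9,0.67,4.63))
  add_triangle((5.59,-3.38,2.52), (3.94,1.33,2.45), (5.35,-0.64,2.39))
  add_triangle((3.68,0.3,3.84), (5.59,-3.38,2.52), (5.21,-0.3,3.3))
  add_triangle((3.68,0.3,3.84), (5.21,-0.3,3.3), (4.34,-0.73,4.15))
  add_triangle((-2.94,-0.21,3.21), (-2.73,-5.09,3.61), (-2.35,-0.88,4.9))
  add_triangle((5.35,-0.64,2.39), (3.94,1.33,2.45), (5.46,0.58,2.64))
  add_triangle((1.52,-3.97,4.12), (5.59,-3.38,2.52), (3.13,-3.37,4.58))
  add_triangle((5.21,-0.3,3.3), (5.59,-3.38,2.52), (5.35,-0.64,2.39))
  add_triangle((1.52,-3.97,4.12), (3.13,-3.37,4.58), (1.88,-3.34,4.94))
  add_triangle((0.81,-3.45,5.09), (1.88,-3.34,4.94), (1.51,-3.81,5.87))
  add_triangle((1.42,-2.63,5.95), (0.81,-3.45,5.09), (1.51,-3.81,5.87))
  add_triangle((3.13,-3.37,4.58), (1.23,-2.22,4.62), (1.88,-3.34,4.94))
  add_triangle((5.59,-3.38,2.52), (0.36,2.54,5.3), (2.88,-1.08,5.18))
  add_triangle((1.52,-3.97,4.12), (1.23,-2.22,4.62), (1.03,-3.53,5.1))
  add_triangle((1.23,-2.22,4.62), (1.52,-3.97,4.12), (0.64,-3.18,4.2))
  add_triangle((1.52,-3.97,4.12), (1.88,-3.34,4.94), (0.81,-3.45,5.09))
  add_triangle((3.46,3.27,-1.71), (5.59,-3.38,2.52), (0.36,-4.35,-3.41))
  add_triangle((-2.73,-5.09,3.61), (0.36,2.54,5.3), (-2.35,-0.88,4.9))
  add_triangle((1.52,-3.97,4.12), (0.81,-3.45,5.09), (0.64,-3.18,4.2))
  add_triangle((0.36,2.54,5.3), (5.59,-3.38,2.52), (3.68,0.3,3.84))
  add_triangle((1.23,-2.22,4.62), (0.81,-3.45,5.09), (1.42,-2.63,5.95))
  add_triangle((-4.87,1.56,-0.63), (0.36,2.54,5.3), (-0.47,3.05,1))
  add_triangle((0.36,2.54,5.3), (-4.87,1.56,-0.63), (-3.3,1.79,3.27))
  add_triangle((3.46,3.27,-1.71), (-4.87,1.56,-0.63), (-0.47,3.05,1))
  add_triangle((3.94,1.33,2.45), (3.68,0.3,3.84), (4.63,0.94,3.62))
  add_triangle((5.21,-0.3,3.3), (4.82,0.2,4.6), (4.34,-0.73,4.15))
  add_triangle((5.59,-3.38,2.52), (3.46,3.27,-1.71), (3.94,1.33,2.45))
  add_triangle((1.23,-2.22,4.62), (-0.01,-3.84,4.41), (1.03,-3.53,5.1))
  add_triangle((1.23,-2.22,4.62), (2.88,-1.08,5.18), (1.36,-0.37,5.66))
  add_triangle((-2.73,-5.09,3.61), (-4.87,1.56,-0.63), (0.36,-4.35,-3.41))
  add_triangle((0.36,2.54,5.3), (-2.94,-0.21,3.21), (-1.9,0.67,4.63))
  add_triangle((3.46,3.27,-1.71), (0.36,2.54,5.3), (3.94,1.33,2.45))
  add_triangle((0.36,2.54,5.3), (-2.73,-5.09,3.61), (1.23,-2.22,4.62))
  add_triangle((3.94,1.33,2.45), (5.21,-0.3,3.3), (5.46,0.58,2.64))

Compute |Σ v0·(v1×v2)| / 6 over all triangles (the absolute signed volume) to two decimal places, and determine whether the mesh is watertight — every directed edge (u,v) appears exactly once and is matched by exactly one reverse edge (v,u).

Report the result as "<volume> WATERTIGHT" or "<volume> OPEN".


Per-triangle v0·(v1×v2)/6:
  t1: +13.6765
  t2: +0.9770
  t3: +41.0707
  t4: -0.1179
  t5: +1.0115
  t6: +5.6050
  t7: +0.2407
  t8: +1.3167
  t9: +6.0613
  t10: +1.0431
  t11: +5.5919
  t12: +7.8112
  t13: +3.8140
  t14: +1.3358
  t15: +0.0225
  t16: +0.2916
  t17: +1.2375
  t18: +1.3263
  t19: +7.8440
  t20: +1.8319
  t21: +0.7347
  t22: +2.9533
  t23: +0.7198
  t24: +19.6998
  t25: +10.0640
  t26: +0.2692
  t27: +2.6443
  t28: -1.7044
  t29: +3.5537
  t30: -1.2519
  t31: +5.3791
  t32: -0.4360
  t33: +4.2798
  t34: +2.3578
  t35: +1.3634
  t36: +0.1525
  t37: +0.6177
  t38: +0.9130
  t39: +6.8071
  t40: +0.8540
  t41: -1.1113
  t42: +1.0988
  t43: +30.4345
  t44: +7.6781
  t45: +0.2727
  t46: +6.4832
  t47: -0.2230
  t48: +10.0771
  t49: +4.8425
  t50: +8.8475
  t51: +0.1763
  t52: +1.2259
  t53: +14.6753
  t54: +0.5497
  t55: +2.8750
  t56: +30.3559
  t57: +0.9008
  t58: +13.1394
  t59: +17.1728
  t60: +1.0709
Σ = +312.5038 → |volume| = 312.50

Directed edges: 180 total, each appears once with its reverse present → watertight.

312.50 WATERTIGHT


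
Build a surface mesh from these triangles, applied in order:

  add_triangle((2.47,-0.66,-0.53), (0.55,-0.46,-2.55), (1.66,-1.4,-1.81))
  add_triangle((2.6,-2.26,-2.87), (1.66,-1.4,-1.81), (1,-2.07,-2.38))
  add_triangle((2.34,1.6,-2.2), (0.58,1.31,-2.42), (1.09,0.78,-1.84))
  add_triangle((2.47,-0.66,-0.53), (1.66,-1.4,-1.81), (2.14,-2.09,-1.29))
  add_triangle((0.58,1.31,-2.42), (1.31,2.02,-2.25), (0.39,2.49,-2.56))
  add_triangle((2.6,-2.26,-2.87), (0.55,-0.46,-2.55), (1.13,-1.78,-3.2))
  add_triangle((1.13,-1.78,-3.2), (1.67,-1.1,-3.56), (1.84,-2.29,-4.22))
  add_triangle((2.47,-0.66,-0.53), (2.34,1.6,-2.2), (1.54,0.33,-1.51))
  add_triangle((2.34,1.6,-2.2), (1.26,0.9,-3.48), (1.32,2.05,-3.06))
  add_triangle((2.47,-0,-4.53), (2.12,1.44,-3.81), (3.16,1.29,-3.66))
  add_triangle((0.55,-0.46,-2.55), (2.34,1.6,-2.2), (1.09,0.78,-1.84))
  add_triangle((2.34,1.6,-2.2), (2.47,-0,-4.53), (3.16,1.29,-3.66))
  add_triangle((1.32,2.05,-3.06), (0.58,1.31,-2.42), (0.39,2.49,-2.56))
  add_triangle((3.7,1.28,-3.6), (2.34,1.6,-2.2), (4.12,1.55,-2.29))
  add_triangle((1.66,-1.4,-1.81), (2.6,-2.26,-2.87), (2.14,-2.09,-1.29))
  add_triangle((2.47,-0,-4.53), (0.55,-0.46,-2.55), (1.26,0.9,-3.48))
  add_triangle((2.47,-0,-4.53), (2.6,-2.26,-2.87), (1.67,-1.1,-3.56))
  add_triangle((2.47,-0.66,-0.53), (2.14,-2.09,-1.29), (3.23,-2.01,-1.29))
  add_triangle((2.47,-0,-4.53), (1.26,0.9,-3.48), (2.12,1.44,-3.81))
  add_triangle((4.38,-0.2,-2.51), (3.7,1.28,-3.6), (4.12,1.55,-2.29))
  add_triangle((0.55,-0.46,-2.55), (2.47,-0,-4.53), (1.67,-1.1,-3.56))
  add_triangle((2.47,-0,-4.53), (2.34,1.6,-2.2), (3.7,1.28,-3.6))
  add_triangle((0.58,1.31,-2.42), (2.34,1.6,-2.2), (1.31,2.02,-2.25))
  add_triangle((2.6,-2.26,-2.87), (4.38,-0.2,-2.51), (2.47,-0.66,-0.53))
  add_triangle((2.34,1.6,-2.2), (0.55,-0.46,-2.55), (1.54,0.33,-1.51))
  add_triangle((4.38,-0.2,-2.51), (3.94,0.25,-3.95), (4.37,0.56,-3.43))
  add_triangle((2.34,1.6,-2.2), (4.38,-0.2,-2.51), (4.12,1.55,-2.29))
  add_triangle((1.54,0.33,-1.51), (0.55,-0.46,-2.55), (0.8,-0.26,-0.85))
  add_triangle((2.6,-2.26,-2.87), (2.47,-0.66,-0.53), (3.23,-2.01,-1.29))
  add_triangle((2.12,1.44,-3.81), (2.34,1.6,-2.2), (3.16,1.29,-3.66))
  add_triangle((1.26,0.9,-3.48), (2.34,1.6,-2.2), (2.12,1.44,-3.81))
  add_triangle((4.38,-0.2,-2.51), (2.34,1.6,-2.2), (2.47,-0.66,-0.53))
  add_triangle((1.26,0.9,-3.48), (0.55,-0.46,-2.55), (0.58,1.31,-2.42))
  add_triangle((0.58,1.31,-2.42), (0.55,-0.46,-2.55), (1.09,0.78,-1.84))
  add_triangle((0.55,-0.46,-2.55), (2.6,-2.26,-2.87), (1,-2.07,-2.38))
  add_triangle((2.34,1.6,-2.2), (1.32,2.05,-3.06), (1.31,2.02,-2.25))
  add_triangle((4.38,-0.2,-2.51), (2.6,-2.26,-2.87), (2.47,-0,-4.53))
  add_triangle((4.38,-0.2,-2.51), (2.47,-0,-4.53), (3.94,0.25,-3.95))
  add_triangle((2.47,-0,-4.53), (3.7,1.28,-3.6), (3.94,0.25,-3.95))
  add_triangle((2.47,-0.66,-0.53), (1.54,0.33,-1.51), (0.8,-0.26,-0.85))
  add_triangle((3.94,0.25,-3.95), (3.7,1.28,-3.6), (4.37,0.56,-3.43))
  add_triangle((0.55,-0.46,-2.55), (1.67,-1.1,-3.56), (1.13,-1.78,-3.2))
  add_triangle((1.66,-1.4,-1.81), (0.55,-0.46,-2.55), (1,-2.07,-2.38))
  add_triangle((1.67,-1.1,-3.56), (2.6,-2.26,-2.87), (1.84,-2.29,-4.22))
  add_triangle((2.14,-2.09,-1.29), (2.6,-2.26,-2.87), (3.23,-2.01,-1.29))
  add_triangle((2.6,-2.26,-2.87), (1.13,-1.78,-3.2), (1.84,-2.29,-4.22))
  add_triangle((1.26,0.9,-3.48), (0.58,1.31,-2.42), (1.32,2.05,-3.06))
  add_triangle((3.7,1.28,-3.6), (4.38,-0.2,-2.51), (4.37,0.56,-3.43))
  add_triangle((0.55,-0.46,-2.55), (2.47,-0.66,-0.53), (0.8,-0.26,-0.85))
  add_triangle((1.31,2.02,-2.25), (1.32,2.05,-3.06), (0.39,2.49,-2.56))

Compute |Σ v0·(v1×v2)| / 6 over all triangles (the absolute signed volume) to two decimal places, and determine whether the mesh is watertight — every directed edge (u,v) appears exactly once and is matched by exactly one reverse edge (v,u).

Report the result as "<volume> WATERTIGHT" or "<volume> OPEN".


Per-triangle v0·(v1×v2)/6:
  t1: -0.7702
  t2: -0.0121
  t3: -0.2650
  t4: -0.5815
  t5: -0.4156
  t6: -0.6870
  t7: +0.1516
  t8: -0.5623
  t9: +0.9999
  t10: +1.2244
  t11: -0.2933
  t12: -0.2958
  t13: +0.2967
  t14: +0.8319
  t15: -0.0222
  t16: +0.7924
  t17: +1.3223
  t18: -0.0192
  t19: +0.7220
  t20: +1.9526
  t21: +0.6038
  t22: +0.9963
  t23: -0.4592
  t24: +1.9354
  t25: -0.5530
  t26: +0.6477
  t27: -1.1785
  t28: -0.2129
  t29: +0.7070
  t30: +0.6144
  t31: +0.0358
  t32: +0.7601
  t33: +0.3404
  t34: -0.4871
  t35: +1.0209
  t36: +0.3418
  t37: +4.9821
  t38: +0.8381
  t39: +1.3984
  t40: -0.2295
  t41: +0.6325
  t42: +0.3756
  t43: -0.6632
  t44: +0.8472
  t45: +0.5972
  t46: +0.1723
  t47: +0.3004
  t48: +0.1587
  t49: -0.0411
  t50: +0.3209
Σ = +19.1723 → |volume| = 19.17

Directed edges: 150 total, each appears once with its reverse present → watertight.

19.17 WATERTIGHT


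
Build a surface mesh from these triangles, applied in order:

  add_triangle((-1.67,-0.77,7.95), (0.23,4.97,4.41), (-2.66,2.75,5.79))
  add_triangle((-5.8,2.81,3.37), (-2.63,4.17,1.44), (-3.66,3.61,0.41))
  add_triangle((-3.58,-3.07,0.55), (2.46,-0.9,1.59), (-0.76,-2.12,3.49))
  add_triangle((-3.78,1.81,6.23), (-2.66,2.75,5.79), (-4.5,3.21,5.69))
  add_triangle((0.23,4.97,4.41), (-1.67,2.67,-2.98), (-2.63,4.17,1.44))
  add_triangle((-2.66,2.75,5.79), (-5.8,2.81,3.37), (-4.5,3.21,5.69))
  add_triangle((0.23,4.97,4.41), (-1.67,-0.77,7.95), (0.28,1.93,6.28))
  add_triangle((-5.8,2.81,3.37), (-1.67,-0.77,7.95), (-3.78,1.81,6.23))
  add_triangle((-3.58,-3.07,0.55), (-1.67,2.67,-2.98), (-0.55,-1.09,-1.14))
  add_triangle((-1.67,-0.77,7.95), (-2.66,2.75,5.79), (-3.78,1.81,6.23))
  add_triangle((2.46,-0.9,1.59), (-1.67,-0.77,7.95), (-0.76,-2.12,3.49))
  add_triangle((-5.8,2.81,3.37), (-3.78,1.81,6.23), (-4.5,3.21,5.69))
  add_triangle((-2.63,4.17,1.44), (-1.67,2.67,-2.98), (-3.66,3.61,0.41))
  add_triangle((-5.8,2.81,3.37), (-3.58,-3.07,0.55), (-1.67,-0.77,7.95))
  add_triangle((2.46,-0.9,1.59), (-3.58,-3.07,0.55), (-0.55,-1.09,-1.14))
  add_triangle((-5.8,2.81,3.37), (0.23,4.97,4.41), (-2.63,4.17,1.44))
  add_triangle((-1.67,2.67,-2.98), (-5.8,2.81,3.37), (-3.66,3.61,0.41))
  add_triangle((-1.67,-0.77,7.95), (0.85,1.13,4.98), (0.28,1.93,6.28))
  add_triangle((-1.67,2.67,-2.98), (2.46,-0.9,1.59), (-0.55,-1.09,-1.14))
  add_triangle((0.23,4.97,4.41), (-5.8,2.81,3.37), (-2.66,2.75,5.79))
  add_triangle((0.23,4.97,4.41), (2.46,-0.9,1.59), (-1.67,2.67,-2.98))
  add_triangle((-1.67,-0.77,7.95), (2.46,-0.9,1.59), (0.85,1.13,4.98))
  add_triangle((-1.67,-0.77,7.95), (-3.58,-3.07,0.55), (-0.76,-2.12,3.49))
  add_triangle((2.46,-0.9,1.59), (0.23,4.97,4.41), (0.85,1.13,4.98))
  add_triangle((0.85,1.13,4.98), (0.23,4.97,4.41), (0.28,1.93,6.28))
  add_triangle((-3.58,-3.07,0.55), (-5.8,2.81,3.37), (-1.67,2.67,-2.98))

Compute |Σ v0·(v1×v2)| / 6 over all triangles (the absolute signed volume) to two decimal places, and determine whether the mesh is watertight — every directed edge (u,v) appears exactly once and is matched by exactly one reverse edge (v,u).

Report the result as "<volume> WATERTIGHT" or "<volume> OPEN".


Per-triangle v0·(v1×v2)/6:
  t1: +15.3972
  t2: +4.6487
  t3: +4.3333
  t4: +2.5406
  t5: +9.1505
  t6: +0.1188
  t7: +7.5471
  t8: +6.0132
  t9: +4.1912
  t10: +6.2244
  t11: +6.6235
  t12: +4.0790
  t13: +3.7592
  t14: +34.7513
  t15: +2.9249
  t16: +13.1518
  t17: +3.9261
  t18: +2.9605
  t19: +1.6685
  t20: +14.4308
  t21: +7.5359
  t22: +7.8432
  t23: +8.0726
  t24: +6.6635
  t25: +2.3898
  t26: +21.0990
Σ = +202.0445 → |volume| = 202.04

Directed edges: 78 total, each appears once with its reverse present → watertight.

202.04 WATERTIGHT


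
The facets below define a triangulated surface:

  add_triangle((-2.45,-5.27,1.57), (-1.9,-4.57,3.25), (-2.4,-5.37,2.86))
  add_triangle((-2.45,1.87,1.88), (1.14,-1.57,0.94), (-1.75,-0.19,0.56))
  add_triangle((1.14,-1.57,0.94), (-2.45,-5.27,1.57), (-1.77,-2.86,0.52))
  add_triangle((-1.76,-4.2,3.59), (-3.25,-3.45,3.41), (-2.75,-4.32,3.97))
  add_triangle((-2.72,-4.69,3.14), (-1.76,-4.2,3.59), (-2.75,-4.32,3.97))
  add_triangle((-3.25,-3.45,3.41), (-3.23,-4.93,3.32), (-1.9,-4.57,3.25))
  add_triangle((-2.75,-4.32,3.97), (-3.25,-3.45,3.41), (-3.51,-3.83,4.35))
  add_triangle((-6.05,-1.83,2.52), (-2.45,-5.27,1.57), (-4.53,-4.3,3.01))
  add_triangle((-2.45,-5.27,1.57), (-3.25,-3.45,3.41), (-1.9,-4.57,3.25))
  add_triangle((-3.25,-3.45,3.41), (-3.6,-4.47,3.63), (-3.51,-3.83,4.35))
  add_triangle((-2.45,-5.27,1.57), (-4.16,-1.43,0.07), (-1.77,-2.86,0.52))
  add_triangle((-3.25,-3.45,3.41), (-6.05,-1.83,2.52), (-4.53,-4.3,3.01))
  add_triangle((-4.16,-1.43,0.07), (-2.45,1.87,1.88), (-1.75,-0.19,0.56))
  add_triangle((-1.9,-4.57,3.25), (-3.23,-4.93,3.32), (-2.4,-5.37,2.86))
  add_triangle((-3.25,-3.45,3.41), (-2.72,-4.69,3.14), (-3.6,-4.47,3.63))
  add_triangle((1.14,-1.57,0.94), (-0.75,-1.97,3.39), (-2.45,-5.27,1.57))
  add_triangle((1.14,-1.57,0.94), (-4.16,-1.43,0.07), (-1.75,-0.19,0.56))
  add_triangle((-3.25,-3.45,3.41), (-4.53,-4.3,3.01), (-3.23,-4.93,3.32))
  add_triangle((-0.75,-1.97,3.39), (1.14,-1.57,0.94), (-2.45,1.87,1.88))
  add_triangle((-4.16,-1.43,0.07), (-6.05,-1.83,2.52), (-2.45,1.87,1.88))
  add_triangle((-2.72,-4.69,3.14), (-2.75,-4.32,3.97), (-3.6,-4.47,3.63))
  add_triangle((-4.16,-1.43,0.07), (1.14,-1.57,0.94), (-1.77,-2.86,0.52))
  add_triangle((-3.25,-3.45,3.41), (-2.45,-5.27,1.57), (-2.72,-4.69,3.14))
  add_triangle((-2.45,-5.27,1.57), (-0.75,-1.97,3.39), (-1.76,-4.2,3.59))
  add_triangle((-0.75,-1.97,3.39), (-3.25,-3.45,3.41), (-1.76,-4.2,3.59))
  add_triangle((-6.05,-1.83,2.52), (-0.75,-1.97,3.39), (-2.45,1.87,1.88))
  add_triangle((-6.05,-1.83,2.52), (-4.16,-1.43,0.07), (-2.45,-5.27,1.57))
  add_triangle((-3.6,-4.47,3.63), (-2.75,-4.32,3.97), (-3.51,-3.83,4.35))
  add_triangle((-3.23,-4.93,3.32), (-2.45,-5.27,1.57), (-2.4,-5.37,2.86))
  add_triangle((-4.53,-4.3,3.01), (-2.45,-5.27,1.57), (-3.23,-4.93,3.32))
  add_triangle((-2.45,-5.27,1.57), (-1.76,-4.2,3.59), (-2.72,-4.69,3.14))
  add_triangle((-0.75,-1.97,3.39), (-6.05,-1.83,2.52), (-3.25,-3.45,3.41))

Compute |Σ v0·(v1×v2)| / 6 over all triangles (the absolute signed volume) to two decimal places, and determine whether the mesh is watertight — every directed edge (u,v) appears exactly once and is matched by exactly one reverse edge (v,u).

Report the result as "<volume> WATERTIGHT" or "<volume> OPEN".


Per-triangle v0·(v1×v2)/6:
  t1: +0.0885
  t2: -1.3543
  t3: +0.3626
  t4: -0.0471
  t5: +0.7181
  t6: +1.1172
  t7: -0.4451
  t8: +3.5056
  t9: -3.2004
  t10: +0.2426
  t11: +0.8816
  t12: +3.2809
  t13: -0.4730
  t14: +0.8384
  t15: -0.2442
  t16: +4.5350
  t17: -0.9954
  t18: +1.4364
  t19: +1.0797
  t20: +4.2290
  t21: +0.7270
  t22: -0.8306
  t23: +1.3907
  t24: -0.1334
  t25: +2.1792
  t26: +9.6135
  t27: +7.6884
  t28: +0.8199
  t29: +1.1952
  t30: +2.6909
  t31: +1.4033
  t32: +4.0413
Σ = +46.3413 → |volume| = 46.34

Directed edges: 96 total, each appears once with its reverse present → watertight.

46.34 WATERTIGHT


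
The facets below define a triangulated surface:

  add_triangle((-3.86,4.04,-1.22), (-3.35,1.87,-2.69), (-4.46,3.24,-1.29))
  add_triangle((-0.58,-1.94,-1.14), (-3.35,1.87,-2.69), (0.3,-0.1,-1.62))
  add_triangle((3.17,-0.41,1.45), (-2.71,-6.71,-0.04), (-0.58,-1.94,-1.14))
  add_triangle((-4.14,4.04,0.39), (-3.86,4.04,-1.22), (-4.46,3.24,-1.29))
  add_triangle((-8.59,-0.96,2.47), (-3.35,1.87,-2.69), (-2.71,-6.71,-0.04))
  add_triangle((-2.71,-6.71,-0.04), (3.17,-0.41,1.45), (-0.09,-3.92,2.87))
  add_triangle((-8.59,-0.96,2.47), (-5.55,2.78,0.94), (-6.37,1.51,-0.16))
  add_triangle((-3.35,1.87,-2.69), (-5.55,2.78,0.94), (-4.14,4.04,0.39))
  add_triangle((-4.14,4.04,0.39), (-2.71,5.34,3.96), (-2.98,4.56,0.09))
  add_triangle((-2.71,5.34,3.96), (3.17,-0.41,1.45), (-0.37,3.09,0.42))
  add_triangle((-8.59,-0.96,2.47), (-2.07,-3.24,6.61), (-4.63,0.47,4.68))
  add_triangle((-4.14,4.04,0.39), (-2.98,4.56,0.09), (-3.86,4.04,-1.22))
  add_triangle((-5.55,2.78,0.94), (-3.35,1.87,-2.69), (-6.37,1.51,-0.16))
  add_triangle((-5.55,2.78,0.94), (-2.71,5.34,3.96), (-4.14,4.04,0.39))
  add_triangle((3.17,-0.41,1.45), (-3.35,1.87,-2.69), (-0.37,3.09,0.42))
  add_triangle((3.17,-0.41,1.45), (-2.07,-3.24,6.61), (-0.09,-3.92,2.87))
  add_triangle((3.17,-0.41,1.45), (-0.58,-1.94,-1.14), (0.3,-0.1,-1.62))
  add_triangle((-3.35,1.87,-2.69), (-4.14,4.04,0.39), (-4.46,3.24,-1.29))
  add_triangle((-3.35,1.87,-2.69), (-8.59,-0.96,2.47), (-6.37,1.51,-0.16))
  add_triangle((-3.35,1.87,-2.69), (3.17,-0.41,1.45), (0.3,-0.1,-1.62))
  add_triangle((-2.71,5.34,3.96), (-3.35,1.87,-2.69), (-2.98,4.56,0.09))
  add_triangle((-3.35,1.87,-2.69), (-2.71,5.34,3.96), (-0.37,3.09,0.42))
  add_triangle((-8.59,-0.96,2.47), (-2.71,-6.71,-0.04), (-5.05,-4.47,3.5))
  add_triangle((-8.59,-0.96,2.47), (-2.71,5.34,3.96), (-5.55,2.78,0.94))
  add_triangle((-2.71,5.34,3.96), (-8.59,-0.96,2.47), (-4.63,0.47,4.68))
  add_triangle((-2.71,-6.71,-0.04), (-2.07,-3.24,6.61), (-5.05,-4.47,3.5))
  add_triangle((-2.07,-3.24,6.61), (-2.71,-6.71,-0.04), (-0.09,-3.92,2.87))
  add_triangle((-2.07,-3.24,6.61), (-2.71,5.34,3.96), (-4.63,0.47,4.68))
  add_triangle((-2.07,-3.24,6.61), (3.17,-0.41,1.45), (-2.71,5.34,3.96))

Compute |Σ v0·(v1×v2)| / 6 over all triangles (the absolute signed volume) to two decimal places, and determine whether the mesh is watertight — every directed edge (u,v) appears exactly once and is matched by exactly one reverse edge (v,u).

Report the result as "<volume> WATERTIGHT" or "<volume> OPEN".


Per-triangle v0·(v1×v2)/6:
  t1: +1.6245
  t2: +2.3774
  t3: +4.5400
  t4: +1.5378
  t5: +36.1434
  t6: +8.3677
  t7: +7.6091
  t8: +5.8693
  t9: +4.5776
  t10: +6.8038
  t11: +22.9271
  t12: +1.7692
  t13: +5.2842
  t14: +7.5140
  t15: +2.3080
  t16: +10.3021
  t17: +1.8425
  t18: -0.6558
  t19: +5.2215
  t20: +1.3713
  t21: -4.6178
  t22: +8.3463
  t23: +23.3660
  t24: +20.7826
  t25: +22.5563
  t26: +21.0522
  t27: +13.5340
  t28: +20.9069
  t29: +29.5569
Σ = +292.8180 → |volume| = 292.82

Directed edges: 87 total; 9 unmatched, e.g. (-3.86,4.04,-1.22)→(-3.35,1.87,-2.69) → open.

292.82 OPEN


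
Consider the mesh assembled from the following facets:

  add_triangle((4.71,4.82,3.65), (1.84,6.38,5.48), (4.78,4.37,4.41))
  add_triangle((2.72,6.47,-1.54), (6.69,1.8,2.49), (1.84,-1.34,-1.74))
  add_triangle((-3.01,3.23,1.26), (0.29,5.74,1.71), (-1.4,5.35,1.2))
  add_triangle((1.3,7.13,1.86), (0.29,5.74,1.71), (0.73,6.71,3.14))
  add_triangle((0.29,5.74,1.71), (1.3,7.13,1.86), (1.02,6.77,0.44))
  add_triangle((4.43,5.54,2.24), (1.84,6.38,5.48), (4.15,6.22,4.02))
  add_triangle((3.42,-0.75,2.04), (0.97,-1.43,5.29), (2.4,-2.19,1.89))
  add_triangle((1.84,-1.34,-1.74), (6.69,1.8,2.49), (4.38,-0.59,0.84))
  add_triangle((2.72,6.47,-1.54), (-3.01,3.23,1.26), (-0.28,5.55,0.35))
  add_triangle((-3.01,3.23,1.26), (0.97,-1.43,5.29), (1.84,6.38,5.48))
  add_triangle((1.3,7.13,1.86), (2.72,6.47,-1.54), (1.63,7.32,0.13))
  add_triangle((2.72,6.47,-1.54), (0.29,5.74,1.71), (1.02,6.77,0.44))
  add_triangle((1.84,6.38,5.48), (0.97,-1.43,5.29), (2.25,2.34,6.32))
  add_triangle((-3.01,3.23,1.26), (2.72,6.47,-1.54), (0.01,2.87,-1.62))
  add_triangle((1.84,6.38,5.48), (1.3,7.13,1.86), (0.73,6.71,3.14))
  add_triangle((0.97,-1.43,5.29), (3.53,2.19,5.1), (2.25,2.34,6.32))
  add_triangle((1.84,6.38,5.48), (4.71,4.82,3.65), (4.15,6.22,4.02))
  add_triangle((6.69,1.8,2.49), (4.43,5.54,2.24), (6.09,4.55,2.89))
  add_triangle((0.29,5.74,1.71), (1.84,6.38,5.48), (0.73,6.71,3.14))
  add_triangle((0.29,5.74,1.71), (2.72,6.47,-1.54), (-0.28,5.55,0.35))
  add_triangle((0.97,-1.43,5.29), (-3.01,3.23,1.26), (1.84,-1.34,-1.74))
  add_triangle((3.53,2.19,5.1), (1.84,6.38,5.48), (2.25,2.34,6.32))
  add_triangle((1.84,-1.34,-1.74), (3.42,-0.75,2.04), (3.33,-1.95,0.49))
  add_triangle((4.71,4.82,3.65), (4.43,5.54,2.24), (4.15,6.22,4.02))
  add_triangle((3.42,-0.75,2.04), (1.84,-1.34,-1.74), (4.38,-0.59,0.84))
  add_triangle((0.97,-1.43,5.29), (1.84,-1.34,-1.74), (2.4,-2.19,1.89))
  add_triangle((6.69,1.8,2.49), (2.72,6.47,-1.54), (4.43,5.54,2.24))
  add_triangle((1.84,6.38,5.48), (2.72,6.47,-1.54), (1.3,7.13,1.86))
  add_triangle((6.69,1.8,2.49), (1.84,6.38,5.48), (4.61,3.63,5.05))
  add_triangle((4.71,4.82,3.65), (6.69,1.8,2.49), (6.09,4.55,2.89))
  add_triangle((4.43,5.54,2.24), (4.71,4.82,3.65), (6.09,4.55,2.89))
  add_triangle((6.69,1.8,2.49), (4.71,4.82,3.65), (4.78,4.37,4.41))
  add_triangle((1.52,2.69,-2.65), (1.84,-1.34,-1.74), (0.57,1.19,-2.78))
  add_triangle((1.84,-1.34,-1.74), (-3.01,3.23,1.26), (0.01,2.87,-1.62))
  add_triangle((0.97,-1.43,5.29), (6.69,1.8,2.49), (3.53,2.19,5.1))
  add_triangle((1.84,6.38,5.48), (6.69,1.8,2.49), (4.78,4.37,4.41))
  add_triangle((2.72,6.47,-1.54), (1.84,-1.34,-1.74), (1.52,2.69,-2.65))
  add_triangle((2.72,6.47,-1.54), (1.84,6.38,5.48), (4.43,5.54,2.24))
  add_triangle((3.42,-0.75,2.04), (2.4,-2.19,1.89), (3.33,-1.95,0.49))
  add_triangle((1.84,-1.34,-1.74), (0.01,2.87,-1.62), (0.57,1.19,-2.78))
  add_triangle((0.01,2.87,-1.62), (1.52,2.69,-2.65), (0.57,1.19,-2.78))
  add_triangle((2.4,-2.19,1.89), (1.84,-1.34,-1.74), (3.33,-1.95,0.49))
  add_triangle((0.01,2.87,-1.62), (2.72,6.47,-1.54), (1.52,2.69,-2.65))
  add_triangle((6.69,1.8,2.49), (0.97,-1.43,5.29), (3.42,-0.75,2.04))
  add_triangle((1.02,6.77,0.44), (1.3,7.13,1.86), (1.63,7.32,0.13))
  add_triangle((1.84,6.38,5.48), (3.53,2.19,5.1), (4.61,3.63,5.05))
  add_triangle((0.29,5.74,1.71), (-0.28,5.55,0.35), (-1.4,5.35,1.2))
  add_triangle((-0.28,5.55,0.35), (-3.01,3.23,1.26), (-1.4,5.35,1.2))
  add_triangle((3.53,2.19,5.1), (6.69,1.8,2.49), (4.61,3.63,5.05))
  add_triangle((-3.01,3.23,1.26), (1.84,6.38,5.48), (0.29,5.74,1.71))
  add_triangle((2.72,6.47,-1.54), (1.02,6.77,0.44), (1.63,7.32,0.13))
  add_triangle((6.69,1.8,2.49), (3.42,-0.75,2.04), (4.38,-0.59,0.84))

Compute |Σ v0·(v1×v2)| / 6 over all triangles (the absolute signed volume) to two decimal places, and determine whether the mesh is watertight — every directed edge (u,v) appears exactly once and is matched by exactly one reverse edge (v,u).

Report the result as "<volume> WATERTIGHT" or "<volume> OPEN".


236.99 WATERTIGHT

Per-triangle v0·(v1×v2)/6:
  t1: +4.1515
  t2: +20.7367
  t3: +1.6713
  t4: +1.1246
  t5: +1.2464
  t6: +2.3267
  t7: +4.1497
  t8: +3.1645
  t9: +2.1535
  t10: +25.0931
  t11: +2.1245
  t12: -1.3611
  t13: +4.5818
  t14: +7.0305
  t15: +3.3548
  t16: +5.8288
  t17: +3.4411
  t18: +1.1028
  t19: -0.3178
  t20: +4.8430
  t21: -1.6238
  t22: +7.8922
  t23: +1.1741
  t24: +2.4831
  t25: +1.5455
  t26: +0.0813
  t27: +16.1565
  t28: +9.5801
  t29: +9.1014
  t30: +3.6888
  t31: +3.0209
  t32: +3.8990
  t33: +2.0125
  t34: +0.8872
  t35: +13.9546
  t36: -0.7748
  t37: +4.3445
  t38: +19.0873
  t39: +1.7377
  t40: -1.1846
  t41: +1.2171
  t42: +1.0995
  t43: +2.9862
  t44: +7.7327
  t45: +0.9187
  t46: +6.2412
  t47: +1.8716
  t48: +1.1675
  t49: +5.4773
  t50: +11.2980
  t51: +0.4852
  t52: +2.9842
Σ = +236.9893 → |volume| = 236.99

Directed edges: 156 total, each appears once with its reverse present → watertight.


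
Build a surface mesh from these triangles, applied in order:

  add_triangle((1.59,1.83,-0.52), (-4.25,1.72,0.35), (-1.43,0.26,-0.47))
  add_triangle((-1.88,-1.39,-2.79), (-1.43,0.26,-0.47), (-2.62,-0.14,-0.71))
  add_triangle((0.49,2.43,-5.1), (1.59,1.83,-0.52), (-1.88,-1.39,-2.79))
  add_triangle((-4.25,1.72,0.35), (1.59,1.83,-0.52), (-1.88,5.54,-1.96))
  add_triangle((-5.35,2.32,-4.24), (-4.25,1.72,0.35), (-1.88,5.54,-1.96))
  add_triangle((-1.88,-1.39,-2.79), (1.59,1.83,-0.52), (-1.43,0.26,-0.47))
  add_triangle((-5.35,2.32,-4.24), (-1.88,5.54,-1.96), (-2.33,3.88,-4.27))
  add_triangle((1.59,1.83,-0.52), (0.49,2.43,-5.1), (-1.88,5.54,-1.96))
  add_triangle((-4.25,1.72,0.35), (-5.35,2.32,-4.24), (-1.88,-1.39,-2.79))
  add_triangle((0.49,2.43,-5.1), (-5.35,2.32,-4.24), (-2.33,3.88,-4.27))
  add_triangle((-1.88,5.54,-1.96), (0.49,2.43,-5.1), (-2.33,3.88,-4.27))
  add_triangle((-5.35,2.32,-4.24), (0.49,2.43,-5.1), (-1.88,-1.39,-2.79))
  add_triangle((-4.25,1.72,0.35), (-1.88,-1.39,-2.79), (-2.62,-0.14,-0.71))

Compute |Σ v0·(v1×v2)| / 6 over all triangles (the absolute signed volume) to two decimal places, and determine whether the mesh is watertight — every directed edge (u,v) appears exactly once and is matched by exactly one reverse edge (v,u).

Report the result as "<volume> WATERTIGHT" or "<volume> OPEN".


71.68 OPEN

Per-triangle v0·(v1×v2)/6:
  t1: -1.1176
  t2: -0.3815
  t3: +0.6708
  t4: +2.3882
  t5: +15.6130
  t6: -1.5273
  t7: +9.0069
  t8: +8.8112
  t9: +7.4539
  t10: +8.3331
  t11: +7.4842
  t12: +13.8552
  t13: +1.0934
Σ = +71.6834 → |volume| = 71.68

Directed edges: 39 total; 3 unmatched, e.g. (-4.25,1.72,0.35)→(-1.43,0.26,-0.47) → open.


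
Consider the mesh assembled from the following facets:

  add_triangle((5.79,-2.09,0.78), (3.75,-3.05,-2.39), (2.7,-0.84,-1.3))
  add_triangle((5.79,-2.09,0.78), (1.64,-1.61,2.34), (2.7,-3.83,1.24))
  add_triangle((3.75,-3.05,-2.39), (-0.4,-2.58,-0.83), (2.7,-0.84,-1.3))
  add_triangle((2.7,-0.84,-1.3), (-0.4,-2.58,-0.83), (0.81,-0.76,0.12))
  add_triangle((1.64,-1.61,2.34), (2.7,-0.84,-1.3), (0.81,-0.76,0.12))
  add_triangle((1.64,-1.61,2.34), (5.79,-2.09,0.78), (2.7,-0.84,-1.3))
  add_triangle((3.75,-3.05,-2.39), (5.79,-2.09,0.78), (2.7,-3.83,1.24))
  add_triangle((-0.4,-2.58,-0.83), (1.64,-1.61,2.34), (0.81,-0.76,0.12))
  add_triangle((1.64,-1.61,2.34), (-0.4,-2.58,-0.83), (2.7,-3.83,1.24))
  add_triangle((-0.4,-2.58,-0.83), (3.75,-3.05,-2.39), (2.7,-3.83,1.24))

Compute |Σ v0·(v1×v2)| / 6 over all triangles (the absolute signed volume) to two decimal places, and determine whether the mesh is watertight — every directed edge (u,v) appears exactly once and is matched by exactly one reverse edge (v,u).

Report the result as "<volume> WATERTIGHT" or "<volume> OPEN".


Per-triangle v0·(v1×v2)/6:
  t1: +3.0996
  t2: +4.9782
  t3: +0.1554
  t4: -0.8544
  t5: -0.4630
  t6: -1.3592
  t7: +9.4120
  t8: -0.8441
  t9: +2.0391
  t10: +6.4843
Σ = +22.6479 → |volume| = 22.65

Directed edges: 30 total, each appears once with its reverse present → watertight.

22.65 WATERTIGHT


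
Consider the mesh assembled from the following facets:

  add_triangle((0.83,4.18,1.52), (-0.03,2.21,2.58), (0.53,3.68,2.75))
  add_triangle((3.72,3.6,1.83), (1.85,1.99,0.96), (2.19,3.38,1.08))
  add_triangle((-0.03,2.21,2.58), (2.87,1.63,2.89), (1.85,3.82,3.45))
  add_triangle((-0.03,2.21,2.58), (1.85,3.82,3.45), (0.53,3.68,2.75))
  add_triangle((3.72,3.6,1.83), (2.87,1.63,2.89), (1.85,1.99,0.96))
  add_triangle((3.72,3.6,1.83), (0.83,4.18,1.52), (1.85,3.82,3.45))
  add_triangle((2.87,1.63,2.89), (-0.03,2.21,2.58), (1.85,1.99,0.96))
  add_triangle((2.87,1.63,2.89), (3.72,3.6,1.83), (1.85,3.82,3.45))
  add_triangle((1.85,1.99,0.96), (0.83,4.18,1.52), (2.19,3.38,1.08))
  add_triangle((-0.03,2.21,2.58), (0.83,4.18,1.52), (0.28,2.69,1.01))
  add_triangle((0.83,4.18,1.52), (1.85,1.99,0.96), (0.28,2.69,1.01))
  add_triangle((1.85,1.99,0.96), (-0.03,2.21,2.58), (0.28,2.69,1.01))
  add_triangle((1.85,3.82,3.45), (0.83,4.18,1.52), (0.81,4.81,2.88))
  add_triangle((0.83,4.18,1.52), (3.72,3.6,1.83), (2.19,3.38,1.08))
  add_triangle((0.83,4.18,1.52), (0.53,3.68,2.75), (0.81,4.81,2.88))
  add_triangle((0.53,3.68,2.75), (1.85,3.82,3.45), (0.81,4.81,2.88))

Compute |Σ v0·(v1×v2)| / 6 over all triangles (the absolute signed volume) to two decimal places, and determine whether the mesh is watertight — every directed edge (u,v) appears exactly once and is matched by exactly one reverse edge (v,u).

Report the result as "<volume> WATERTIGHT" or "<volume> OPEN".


9.12 WATERTIGHT

Per-triangle v0·(v1×v2)/6:
  t1: +0.2127
  t2: -0.0387
  t3: +1.7669
  t4: +0.8674
  t5: -0.2185
  t6: +3.9186
  t7: -2.1346
  t8: +3.6670
  t9: -0.4012
  t10: +0.3041
  t11: -0.0741
  t12: -1.3139
  t13: +1.0683
  t14: +0.8633
  t15: +0.0154
  t16: +0.6124
Σ = +9.1152 → |volume| = 9.12

Directed edges: 48 total, each appears once with its reverse present → watertight.


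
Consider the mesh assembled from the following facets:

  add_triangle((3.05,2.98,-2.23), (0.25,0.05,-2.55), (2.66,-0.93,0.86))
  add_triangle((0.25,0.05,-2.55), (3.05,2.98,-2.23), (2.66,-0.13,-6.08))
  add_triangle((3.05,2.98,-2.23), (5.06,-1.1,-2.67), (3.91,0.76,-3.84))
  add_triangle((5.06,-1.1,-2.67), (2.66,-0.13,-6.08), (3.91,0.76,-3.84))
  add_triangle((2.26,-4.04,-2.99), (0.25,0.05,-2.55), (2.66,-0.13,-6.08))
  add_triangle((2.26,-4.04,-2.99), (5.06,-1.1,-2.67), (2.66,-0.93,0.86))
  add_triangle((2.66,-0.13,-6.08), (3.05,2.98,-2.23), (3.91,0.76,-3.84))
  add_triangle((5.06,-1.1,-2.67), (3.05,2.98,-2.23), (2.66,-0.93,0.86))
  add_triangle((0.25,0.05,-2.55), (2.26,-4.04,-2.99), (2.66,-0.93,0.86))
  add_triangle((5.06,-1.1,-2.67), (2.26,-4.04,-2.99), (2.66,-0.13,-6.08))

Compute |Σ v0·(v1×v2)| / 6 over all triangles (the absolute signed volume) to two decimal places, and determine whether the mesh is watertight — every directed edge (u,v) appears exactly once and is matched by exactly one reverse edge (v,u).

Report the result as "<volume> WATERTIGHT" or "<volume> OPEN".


41.84 WATERTIGHT

Per-triangle v0·(v1×v2)/6:
  t1: -4.5235
  t2: +2.8755
  t3: +4.6163
  t4: +5.6778
  t5: +3.3869
  t6: +7.3075
  t7: +5.0716
  t8: +6.7704
  t9: -4.0171
  t10: +14.6747
Σ = +41.8401 → |volume| = 41.84

Directed edges: 30 total, each appears once with its reverse present → watertight.


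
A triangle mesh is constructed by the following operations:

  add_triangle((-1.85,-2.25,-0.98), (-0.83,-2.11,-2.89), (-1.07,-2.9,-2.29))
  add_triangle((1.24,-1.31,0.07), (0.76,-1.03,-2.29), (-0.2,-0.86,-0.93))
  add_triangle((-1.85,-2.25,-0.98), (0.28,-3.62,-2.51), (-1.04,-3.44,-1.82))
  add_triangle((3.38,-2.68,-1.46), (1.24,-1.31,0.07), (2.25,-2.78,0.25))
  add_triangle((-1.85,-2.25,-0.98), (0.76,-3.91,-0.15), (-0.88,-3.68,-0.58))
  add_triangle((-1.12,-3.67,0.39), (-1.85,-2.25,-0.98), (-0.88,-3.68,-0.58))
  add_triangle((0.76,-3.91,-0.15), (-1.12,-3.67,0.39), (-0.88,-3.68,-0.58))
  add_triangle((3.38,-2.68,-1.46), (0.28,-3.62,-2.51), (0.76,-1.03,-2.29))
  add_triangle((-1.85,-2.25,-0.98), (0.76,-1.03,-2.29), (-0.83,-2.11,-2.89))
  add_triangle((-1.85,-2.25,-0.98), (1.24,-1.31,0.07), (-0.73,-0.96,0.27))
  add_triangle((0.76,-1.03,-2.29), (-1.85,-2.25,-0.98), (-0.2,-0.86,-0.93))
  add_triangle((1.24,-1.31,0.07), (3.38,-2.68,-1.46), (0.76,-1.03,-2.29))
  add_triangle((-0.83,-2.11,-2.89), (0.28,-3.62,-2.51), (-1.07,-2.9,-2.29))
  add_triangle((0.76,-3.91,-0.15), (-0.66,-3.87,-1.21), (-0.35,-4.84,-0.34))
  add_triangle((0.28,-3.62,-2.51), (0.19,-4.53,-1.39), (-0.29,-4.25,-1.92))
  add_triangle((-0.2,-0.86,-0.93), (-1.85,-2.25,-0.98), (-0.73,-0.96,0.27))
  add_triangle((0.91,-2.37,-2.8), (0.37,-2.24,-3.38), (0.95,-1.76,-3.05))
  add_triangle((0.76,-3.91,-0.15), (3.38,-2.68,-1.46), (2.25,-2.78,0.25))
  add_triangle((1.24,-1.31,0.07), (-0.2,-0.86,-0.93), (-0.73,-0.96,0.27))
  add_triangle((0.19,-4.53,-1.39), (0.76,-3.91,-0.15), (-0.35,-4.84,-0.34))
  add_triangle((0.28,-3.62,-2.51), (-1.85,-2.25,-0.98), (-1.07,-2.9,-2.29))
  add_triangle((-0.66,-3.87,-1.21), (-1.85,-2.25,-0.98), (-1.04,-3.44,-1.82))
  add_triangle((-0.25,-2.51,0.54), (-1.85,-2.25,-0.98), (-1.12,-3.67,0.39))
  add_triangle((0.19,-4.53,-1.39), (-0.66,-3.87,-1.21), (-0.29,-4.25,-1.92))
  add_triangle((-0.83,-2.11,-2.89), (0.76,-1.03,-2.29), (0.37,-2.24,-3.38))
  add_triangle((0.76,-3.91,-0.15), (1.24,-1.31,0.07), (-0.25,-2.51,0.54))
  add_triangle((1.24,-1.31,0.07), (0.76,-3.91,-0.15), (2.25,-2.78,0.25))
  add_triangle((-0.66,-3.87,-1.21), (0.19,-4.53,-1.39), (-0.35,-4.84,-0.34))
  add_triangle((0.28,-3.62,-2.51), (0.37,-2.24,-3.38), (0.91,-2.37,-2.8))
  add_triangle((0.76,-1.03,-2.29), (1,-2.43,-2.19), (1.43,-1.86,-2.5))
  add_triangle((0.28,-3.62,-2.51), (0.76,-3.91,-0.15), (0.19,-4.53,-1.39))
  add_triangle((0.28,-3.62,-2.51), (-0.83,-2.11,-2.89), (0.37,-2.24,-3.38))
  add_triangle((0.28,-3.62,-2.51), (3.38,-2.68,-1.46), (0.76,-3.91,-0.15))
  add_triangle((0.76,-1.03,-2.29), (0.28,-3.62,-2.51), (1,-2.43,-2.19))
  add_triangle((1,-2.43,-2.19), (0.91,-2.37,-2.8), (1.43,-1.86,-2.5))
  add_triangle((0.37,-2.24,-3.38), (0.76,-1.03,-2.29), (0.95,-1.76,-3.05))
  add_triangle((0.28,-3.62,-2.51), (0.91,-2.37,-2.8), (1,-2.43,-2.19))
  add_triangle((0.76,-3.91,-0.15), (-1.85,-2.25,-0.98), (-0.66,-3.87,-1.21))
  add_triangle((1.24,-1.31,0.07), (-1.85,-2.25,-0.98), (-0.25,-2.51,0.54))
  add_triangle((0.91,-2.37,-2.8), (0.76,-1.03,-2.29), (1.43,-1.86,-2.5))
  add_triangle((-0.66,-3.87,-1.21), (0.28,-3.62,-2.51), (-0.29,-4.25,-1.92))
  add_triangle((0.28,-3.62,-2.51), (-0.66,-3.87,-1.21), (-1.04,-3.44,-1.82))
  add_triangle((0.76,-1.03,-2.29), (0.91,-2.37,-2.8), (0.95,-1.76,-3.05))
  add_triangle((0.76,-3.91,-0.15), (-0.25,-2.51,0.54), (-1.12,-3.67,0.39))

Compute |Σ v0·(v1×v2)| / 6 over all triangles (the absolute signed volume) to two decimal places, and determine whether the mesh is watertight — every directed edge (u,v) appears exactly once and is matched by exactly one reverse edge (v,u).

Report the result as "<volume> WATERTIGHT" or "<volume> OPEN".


Per-triangle v0·(v1×v2)/6:
  t1: +0.6231
  t2: -0.4734
  t3: +0.2331
  t4: +0.1148
  t5: +0.2750
  t6: +0.8722
  t7: +1.0761
  t8: +3.1799
  t9: -0.5628
  t10: +0.5837
  t11: -0.0155
  t12: -0.5070
  t13: +0.9470
  t14: -0.7509
  t15: +0.5543
  t16: -0.1432
  t17: +0.2674
  t18: +2.1766
  t19: -0.3976
  t20: +0.9536
  t21: +0.7940
  t22: +0.6232
  t23: -0.1903
  t24: +0.3744
  t25: +0.2590
  t26: +0.4664
  t27: -0.0950
  t28: +0.7203
  t29: +0.6637
  t30: -0.2544
  t31: +0.7312
  t32: +1.2641
  t33: +4.7925
  t34: -0.5647
  t35: +0.2005
  t36: +0.0943
  t37: +0.3453
  t38: +0.7598
  t39: -0.9835
  t40: +0.2599
  t41: +0.0443
  t42: +0.8339
  t43: +0.0235
  t44: +0.5050
Σ = +20.6737 → |volume| = 20.67

Directed edges: 132 total, each appears once with its reverse present → watertight.

20.67 WATERTIGHT


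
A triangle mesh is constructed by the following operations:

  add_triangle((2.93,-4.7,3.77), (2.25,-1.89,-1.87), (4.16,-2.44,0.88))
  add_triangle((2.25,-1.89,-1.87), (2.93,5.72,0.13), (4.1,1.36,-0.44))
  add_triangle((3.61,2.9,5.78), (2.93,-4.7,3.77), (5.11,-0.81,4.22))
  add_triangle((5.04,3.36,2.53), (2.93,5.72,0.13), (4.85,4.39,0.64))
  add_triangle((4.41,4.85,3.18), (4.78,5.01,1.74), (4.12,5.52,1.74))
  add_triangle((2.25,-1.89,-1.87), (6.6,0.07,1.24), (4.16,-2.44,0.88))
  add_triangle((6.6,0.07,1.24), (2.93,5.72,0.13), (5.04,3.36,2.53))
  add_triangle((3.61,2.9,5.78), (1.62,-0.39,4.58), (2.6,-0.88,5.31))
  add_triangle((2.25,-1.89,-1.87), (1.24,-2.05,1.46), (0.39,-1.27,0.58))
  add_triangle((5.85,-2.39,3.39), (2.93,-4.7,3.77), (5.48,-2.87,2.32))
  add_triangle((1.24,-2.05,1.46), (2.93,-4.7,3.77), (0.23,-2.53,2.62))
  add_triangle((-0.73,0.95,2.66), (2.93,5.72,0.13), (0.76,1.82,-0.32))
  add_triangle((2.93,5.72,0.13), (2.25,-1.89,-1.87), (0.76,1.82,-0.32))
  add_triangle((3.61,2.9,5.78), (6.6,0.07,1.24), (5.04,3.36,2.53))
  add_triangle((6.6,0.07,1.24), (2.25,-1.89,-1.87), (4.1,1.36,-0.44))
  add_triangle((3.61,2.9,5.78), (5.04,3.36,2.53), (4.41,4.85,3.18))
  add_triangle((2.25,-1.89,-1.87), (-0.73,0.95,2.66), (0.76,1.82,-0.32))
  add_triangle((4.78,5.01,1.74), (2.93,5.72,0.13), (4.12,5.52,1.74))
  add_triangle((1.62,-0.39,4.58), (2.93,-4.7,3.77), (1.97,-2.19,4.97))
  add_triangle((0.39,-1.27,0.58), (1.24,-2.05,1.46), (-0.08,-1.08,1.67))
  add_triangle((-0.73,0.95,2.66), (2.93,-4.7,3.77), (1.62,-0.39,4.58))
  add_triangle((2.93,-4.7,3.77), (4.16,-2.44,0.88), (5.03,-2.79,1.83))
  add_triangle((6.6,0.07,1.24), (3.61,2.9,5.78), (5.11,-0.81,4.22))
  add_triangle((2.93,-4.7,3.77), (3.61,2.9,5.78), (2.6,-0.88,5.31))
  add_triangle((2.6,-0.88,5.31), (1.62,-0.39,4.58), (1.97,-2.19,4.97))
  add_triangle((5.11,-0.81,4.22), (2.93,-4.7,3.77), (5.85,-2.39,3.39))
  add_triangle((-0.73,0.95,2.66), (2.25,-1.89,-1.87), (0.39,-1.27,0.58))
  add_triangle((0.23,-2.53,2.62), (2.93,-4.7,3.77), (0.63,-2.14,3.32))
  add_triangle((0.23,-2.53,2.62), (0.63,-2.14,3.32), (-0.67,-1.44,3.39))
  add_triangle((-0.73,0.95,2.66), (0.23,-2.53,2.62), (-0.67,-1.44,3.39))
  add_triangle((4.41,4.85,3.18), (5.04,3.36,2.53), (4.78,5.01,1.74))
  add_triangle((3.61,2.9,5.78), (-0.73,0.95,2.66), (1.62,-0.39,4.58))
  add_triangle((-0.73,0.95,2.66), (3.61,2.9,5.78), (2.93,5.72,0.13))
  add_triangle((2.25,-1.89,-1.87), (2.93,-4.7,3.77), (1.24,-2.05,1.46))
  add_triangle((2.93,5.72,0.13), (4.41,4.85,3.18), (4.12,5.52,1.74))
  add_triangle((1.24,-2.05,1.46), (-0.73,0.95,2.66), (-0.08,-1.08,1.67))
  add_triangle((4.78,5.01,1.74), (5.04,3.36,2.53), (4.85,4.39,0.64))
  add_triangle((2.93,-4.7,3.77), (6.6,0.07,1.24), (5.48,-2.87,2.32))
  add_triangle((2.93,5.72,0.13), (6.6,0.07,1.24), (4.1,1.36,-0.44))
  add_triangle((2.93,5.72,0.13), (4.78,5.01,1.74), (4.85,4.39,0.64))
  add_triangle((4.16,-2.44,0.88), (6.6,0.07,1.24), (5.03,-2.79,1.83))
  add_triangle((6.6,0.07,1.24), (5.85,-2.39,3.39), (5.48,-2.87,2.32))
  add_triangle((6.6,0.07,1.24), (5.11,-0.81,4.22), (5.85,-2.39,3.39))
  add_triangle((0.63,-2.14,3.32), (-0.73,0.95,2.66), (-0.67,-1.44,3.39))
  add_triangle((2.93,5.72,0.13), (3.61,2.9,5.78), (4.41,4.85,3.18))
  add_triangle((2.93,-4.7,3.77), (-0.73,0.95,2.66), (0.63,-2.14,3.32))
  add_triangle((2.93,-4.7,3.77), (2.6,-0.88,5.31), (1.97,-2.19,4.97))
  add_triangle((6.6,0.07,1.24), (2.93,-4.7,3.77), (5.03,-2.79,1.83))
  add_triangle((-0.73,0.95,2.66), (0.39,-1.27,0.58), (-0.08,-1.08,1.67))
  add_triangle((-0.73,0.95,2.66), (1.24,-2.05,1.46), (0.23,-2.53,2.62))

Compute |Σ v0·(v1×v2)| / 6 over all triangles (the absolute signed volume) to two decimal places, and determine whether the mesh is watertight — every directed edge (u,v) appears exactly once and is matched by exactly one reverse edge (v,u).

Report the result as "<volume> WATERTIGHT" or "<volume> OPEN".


166.29 WATERTIGHT

Per-triangle v0·(v1×v2)/6:
  t1: +6.0950
  t2: +4.4832
  t3: +14.0890
  t4: -4.3755
  t5: +1.4640
  t6: +6.4722
  t7: +11.4361
  t8: +2.3803
  t9: +0.5383
  t10: +4.1973
  t11: +0.2121
  t12: +0.8524
  t13: +1.4087
  t14: +13.5727
  t15: +5.8682
  t16: +5.9656
  t17: -1.8536
  t18: +1.4037
  t19: -1.4443
  t20: +0.1977
  t21: +4.1513
  t22: +1.9334
  t23: +15.1117
  t24: +6.5138
  t25: +0.9042
  t26: +6.8806
  t27: -0.8398
  t28: +1.3664
  t29: +0.7214
  t30: -0.7152
  t31: +2.5380
  t32: +5.7325
  t33: +11.9712
  t34: +0.2555
  t35: +0.8184
  t36: +0.7881
  t37: +2.1079
  t38: -3.6542
  t39: +6.9649
  t40: +2.8925
  t41: +2.1104
  t42: +3.8983
  t43: +6.6151
  t44: +1.4272
  t45: +4.2724
  t46: +1.7143
  t47: +2.9826
  t48: +5.4641
  t49: -0.1604
  t50: -1.4390
Σ = +166.2909 → |volume| = 166.29

Directed edges: 150 total, each appears once with its reverse present → watertight.


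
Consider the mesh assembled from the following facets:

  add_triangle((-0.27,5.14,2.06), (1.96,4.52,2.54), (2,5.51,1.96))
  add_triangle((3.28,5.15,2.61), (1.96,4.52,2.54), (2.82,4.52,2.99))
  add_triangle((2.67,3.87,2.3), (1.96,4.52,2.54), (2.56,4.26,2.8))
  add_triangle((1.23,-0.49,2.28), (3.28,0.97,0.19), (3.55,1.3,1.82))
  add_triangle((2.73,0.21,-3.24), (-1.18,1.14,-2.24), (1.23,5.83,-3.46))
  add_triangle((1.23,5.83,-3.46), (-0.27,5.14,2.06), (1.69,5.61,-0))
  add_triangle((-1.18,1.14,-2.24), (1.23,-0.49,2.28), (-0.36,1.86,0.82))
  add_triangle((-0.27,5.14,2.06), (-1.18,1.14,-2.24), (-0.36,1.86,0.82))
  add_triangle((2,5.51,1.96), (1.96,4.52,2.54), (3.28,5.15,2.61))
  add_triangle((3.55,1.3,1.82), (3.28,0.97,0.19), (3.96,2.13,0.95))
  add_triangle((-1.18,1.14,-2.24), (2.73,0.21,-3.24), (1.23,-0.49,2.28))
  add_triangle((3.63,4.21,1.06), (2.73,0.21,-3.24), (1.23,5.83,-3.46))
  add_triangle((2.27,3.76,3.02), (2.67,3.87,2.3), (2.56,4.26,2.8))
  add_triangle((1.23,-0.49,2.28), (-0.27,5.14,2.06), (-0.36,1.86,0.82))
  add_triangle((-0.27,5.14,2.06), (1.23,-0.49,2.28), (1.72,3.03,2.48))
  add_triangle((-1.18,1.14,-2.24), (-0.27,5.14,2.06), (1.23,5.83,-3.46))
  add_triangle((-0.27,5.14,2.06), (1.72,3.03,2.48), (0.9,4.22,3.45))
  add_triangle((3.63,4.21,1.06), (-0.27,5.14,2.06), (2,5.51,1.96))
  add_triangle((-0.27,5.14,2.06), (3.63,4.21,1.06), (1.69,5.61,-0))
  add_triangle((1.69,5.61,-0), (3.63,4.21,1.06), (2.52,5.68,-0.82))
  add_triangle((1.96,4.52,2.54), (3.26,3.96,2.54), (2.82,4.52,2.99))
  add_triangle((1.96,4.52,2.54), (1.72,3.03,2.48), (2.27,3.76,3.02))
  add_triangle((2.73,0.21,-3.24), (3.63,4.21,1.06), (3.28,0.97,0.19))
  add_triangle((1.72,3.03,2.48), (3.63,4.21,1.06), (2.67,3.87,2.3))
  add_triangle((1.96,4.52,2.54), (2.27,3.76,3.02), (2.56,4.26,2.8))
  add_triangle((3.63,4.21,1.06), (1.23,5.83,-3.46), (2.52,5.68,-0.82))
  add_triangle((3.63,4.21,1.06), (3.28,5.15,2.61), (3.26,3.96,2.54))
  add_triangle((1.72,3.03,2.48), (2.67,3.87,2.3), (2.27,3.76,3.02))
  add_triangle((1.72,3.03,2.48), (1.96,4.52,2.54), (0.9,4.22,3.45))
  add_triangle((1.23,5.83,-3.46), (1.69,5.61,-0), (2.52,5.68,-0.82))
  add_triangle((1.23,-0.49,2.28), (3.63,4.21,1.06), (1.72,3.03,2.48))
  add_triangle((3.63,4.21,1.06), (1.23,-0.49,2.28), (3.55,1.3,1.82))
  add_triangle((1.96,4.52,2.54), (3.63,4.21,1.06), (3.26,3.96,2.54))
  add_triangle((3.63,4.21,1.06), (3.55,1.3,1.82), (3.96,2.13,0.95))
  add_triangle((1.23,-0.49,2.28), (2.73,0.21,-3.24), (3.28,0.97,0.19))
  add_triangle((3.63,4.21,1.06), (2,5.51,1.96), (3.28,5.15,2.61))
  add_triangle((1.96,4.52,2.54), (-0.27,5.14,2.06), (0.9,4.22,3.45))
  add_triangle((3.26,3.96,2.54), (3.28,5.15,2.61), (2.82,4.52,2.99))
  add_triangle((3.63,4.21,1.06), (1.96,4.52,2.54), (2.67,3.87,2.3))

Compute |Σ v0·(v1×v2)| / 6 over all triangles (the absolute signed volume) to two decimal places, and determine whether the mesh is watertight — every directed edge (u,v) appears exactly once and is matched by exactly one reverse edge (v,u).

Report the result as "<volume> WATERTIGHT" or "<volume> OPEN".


84.78 OPEN

Per-triangle v0·(v1×v2)/6:
  t1: +1.8962
  t2: +0.5389
  t3: +0.2362
  t4: +1.0555
  t5: +8.3800
  t6: +6.8964
  t7: -0.2228
  t8: +0.6775
  t9: +0.9794
  t10: +0.7477
  t11: -1.1259
  t12: +17.5861
  t13: +0.1360
  t14: +0.6334
  t15: +2.6808
  t16: +9.1114
  t17: -1.6151
  t18: +0.4111
  t19: +6.3512
  t20: +2.6125
  t21: -0.3191
  t22: +0.0970
  t23: +5.5490
  t24: -0.0268
  t25: +0.2914
  t26: +2.2262
  t27: +1.1141
  t28: -0.0457
  t29: +0.8745
  t30: +3.0204
  t31: +3.4962
  t32: +2.3656
  t33: -1.9455
  t34: +1.5189
  t35: +2.3072
  t36: +2.0687
  t37: +2.6107
  t38: +0.4698
  t39: +1.1460
Σ = +84.7849 → |volume| = 84.78

Directed edges: 117 total; 3 unmatched, e.g. (3.28,0.97,0.19)→(3.96,2.13,0.95) → open.
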